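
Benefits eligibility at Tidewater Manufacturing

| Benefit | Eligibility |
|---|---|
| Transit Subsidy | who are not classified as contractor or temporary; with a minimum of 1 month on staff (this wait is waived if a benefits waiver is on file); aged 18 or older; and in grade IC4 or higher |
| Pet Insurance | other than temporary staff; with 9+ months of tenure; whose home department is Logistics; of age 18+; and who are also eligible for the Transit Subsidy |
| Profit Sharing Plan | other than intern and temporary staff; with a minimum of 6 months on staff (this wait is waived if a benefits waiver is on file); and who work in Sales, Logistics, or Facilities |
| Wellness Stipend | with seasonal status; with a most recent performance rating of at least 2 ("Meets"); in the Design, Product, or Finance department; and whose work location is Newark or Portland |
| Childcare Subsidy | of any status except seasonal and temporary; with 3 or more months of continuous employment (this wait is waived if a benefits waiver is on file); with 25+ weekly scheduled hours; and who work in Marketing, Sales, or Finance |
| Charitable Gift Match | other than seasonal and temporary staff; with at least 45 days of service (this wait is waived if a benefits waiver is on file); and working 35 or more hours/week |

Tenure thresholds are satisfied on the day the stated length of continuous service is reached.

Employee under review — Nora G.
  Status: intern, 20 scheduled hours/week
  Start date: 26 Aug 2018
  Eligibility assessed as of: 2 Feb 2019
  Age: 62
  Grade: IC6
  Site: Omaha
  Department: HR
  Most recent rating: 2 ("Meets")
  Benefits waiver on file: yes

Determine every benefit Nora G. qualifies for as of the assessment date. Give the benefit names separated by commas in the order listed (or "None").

Transit Subsidy

Service from 26 Aug 2018 to 2 Feb 2019: 160 days.
Transit Subsidy — status intern ✓ (not excluded); benefits waiver on file ✓; age 62 ≥ 18 ✓; grade IC6 ≥ IC4 ✓ → eligible.
Pet Insurance — status intern ✓ (not excluded); service 160 days < 9 months (≈270 days) ✗ → not eligible.
Profit Sharing Plan — status intern ✗ (excluded) → not eligible.
Wellness Stipend — status intern ✗ (requires seasonal) → not eligible.
Childcare Subsidy — status intern ✓ (not excluded); benefits waiver on file ✓; 20 hrs/wk < 25 ✗ → not eligible.
Charitable Gift Match — status intern ✓ (not excluded); benefits waiver on file ✓; 20 hrs/wk < 35 ✗ → not eligible.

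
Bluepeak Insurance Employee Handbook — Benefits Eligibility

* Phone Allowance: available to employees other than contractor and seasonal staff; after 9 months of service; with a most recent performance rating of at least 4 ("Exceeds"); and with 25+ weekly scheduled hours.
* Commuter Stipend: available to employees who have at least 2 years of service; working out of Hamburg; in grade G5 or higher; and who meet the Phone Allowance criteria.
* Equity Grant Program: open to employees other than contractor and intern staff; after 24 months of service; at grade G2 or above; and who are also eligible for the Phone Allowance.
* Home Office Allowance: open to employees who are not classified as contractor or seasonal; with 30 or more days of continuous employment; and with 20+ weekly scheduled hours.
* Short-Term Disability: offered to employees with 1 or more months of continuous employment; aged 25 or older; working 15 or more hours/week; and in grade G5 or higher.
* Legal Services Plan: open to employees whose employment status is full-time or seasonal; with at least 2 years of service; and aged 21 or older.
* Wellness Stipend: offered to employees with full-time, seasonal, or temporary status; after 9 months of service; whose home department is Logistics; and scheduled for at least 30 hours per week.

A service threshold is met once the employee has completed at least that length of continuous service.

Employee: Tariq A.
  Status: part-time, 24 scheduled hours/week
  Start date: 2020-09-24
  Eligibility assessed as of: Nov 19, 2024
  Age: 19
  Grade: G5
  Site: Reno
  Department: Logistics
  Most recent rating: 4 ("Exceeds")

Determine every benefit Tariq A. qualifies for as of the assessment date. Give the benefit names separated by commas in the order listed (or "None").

Service from 2020-09-24 to Nov 19, 2024: 1517 days.
Phone Allowance — status part-time ✓ (not excluded); service 1517 days ≥ 9 months (≈270 days) ✓; rating 4 ≥ 4 ✓; 24 hrs/wk < 25 ✗ → not eligible.
Commuter Stipend — service 1517 days ≥ 2 years (≈730 days) ✓; site Reno ✗ (not Hamburg) → not eligible.
Equity Grant Program — status part-time ✓ (not excluded); service 1517 days ≥ 24 months (≈720 days) ✓; grade G5 ≥ G2 ✓; not eligible for Phone Allowance ✗ → not eligible.
Home Office Allowance — status part-time ✓ (not excluded); service 1517 days ≥ 30 days ✓; 24 hrs/wk ≥ 20 ✓ → eligible.
Short-Term Disability — service 1517 days ≥ 1 month (≈30 days) ✓; age 19 < 25 ✗ → not eligible.
Legal Services Plan — status part-time ✗ (requires full-time or seasonal) → not eligible.
Wellness Stipend — status part-time ✗ (requires full-time, seasonal, or temporary) → not eligible.

Home Office Allowance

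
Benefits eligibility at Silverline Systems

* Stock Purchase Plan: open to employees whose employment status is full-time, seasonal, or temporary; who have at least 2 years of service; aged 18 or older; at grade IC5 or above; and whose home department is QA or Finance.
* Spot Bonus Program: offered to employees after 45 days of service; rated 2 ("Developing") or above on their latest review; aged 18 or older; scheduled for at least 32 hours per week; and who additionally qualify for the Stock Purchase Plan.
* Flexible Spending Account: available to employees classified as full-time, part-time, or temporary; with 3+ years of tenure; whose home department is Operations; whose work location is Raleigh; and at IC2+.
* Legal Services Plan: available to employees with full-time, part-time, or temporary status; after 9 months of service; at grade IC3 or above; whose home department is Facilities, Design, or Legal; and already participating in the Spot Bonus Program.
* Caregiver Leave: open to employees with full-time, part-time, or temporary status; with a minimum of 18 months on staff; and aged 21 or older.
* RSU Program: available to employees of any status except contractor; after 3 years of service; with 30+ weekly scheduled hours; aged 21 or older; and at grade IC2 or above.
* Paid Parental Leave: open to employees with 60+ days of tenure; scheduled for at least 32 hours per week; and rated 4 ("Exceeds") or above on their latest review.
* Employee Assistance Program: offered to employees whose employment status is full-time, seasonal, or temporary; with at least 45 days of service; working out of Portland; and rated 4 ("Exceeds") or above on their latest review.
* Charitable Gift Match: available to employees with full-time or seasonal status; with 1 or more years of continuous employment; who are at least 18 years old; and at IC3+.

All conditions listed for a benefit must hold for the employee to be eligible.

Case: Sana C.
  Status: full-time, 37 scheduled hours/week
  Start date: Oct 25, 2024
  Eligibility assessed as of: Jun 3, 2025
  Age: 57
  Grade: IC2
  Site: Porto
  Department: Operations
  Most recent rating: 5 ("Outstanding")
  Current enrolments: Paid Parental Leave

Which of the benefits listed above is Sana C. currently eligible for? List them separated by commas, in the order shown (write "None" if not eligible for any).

Service from Oct 25, 2024 to Jun 3, 2025: 221 days.
Stock Purchase Plan — status full-time ✓; service 221 days < 2 years (≈730 days) ✗ → not eligible.
Spot Bonus Program — service 221 days ≥ 45 days ✓; rating 5 ≥ 2 ✓; age 57 ≥ 18 ✓; 37 hrs/wk ≥ 32 ✓; not eligible for Stock Purchase Plan ✗ → not eligible.
Flexible Spending Account — status full-time ✓; service 221 days < 3 years (≈1095 days) ✗ → not eligible.
Legal Services Plan — status full-time ✓; service 221 days < 9 months (≈270 days) ✗ → not eligible.
Caregiver Leave — status full-time ✓; service 221 days < 18 months (≈540 days) ✗ → not eligible.
RSU Program — status full-time ✓ (not excluded); service 221 days < 3 years (≈1095 days) ✗ → not eligible.
Paid Parental Leave — service 221 days ≥ 60 days ✓; 37 hrs/wk ≥ 32 ✓; rating 5 ≥ 4 ✓ → eligible.
Employee Assistance Program — status full-time ✓; service 221 days ≥ 45 days ✓; site Porto ✗ (not Portland) → not eligible.
Charitable Gift Match — status full-time ✓; service 221 days < 1 year (≈365 days) ✗ → not eligible.

Paid Parental Leave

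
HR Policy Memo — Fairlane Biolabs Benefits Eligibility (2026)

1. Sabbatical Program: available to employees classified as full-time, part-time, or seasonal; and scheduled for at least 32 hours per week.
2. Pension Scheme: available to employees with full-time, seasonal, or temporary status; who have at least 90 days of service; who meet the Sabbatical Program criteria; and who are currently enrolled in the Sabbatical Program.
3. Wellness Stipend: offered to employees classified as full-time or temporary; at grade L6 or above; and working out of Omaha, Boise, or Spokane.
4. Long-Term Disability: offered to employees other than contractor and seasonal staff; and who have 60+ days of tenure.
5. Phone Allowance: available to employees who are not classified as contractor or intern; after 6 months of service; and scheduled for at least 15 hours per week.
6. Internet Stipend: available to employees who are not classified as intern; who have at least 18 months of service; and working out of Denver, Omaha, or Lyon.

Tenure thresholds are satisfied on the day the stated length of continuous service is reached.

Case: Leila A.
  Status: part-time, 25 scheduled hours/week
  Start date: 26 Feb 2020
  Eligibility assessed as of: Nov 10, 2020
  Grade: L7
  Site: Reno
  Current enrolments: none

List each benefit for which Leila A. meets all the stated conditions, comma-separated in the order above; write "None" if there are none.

Service from 26 Feb 2020 to Nov 10, 2020: 258 days.
Sabbatical Program — status part-time ✓; 25 hrs/wk < 32 ✗ → not eligible.
Pension Scheme — status part-time ✗ (requires full-time, seasonal, or temporary) → not eligible.
Wellness Stipend — status part-time ✗ (requires full-time or temporary) → not eligible.
Long-Term Disability — status part-time ✓ (not excluded); service 258 days ≥ 60 days ✓ → eligible.
Phone Allowance — status part-time ✓ (not excluded); service 258 days ≥ 6 months (≈180 days) ✓; 25 hrs/wk ≥ 15 ✓ → eligible.
Internet Stipend — status part-time ✓ (not excluded); service 258 days < 18 months (≈540 days) ✗ → not eligible.

Long-Term Disability, Phone Allowance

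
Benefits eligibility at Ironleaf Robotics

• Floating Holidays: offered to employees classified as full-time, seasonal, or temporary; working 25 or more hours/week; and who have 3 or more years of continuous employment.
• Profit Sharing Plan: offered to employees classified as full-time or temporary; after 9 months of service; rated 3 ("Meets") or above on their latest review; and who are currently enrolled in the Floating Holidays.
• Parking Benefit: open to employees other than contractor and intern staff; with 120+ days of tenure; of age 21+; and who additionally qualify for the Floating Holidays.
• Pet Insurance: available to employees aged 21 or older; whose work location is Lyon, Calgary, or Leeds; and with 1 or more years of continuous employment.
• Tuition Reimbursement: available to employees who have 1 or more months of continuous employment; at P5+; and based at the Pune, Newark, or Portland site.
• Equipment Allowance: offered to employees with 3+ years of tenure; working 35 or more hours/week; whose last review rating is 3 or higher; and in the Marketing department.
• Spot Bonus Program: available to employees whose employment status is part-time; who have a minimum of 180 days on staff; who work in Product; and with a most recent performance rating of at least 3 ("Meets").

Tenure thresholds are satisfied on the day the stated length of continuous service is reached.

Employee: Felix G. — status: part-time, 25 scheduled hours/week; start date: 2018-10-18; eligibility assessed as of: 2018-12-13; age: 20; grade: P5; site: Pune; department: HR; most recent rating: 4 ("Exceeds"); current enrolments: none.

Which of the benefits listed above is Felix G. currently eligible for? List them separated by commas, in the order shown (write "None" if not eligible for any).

Tuition Reimbursement

Service from 2018-10-18 to 2018-12-13: 56 days.
Floating Holidays — status part-time ✗ (requires full-time, seasonal, or temporary) → not eligible.
Profit Sharing Plan — status part-time ✗ (requires full-time or temporary) → not eligible.
Parking Benefit — status part-time ✓ (not excluded); service 56 days < 120 days ✗ → not eligible.
Pet Insurance — age 20 < 21 ✗ → not eligible.
Tuition Reimbursement — service 56 days ≥ 1 month (≈30 days) ✓; grade P5 ≥ P5 ✓; site Pune ✓ → eligible.
Equipment Allowance — service 56 days < 3 years (≈1095 days) ✗ → not eligible.
Spot Bonus Program — status part-time ✓; service 56 days < 180 days ✗ → not eligible.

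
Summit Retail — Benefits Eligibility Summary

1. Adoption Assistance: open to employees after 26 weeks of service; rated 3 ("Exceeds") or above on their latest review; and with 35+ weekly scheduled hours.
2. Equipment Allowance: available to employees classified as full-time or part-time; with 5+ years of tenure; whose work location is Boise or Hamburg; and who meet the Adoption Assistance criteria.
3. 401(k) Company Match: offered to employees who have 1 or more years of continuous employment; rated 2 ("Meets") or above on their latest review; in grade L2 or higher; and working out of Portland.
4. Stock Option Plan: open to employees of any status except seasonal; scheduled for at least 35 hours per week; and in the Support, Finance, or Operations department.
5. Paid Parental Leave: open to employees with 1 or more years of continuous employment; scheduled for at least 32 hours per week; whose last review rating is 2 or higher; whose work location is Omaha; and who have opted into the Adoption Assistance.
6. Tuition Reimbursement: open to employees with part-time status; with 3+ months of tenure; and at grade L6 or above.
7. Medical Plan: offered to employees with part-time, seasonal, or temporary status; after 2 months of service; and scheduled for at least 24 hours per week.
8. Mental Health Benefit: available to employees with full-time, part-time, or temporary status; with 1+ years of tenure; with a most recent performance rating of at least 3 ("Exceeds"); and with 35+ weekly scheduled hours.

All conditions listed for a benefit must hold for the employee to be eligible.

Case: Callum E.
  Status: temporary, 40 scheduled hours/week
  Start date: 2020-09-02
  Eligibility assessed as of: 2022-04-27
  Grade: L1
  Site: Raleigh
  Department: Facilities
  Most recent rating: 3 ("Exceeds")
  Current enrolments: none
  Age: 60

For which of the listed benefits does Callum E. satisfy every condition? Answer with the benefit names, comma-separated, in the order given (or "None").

Adoption Assistance, Medical Plan, Mental Health Benefit

Service from 2020-09-02 to 2022-04-27: 602 days.
Adoption Assistance — service 602 days ≥ 26 weeks (≈182 days) ✓; rating 3 ≥ 3 ✓; 40 hrs/wk ≥ 35 ✓ → eligible.
Equipment Allowance — status temporary ✗ (requires full-time or part-time) → not eligible.
401(k) Company Match — service 602 days ≥ 1 year (≈365 days) ✓; rating 3 ≥ 2 ✓; grade L1 < L2 ✗ → not eligible.
Stock Option Plan — status temporary ✓ (not excluded); 40 hrs/wk ≥ 35 ✓; dept Facilities ✗ → not eligible.
Paid Parental Leave — service 602 days ≥ 1 year (≈365 days) ✓; 40 hrs/wk ≥ 32 ✓; rating 3 ≥ 2 ✓; site Raleigh ✗ (not Omaha) → not eligible.
Tuition Reimbursement — status temporary ✗ (requires part-time) → not eligible.
Medical Plan — status temporary ✓; service 602 days ≥ 2 months (≈60 days) ✓; 40 hrs/wk ≥ 24 ✓ → eligible.
Mental Health Benefit — status temporary ✓; service 602 days ≥ 1 year (≈365 days) ✓; rating 3 ≥ 3 ✓; 40 hrs/wk ≥ 35 ✓ → eligible.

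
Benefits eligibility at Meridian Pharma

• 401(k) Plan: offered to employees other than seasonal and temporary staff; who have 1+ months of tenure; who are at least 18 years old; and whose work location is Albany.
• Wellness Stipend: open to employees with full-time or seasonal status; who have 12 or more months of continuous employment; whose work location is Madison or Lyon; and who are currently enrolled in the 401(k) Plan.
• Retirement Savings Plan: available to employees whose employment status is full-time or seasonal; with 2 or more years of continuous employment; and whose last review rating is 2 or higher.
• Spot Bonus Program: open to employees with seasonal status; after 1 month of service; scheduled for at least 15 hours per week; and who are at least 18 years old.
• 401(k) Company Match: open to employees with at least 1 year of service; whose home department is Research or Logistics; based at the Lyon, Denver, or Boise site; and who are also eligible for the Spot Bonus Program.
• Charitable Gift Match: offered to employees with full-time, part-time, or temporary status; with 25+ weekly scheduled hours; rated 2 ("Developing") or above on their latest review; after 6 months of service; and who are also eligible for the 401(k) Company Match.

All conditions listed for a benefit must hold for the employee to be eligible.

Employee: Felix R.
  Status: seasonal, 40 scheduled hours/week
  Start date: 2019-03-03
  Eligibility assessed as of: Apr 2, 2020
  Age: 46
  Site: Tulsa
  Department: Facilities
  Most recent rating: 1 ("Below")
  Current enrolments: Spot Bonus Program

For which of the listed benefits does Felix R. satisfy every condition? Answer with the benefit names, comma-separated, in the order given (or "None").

Spot Bonus Program

Service from 2019-03-03 to Apr 2, 2020: 396 days.
401(k) Plan — status seasonal ✗ (excluded) → not eligible.
Wellness Stipend — status seasonal ✓; service 396 days ≥ 12 months (≈360 days) ✓; site Tulsa ✗ (not Madison or Lyon) → not eligible.
Retirement Savings Plan — status seasonal ✓; service 396 days < 2 years (≈730 days) ✗ → not eligible.
Spot Bonus Program — status seasonal ✓; service 396 days ≥ 1 month (≈30 days) ✓; 40 hrs/wk ≥ 15 ✓; age 46 ≥ 18 ✓ → eligible.
401(k) Company Match — service 396 days ≥ 1 year (≈365 days) ✓; dept Facilities ✗ → not eligible.
Charitable Gift Match — status seasonal ✗ (requires full-time, part-time, or temporary) → not eligible.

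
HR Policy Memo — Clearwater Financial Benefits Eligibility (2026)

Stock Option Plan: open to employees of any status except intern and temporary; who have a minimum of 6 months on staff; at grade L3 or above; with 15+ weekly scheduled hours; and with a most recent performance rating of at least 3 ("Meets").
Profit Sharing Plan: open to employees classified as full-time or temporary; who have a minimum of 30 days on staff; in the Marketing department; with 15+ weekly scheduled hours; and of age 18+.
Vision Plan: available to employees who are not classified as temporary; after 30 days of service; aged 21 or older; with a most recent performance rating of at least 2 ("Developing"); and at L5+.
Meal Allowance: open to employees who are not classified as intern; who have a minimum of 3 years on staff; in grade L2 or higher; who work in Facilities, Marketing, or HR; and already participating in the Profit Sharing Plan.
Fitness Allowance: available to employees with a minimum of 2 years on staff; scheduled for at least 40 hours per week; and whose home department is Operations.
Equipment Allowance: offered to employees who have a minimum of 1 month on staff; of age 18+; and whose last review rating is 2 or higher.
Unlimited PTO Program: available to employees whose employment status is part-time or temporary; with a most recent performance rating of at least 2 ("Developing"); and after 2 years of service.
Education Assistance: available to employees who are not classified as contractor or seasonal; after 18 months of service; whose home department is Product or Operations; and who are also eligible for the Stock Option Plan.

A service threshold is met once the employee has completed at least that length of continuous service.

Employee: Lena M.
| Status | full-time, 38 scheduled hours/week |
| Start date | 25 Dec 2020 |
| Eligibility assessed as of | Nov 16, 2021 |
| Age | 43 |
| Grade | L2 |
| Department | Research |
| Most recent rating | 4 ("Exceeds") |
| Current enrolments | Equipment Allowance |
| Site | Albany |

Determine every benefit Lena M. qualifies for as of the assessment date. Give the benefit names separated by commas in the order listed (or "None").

Service from 25 Dec 2020 to Nov 16, 2021: 326 days.
Stock Option Plan — status full-time ✓ (not excluded); service 326 days ≥ 6 months (≈180 days) ✓; grade L2 < L3 ✗ → not eligible.
Profit Sharing Plan — status full-time ✓; service 326 days ≥ 30 days ✓; dept Research ✗ → not eligible.
Vision Plan — status full-time ✓ (not excluded); service 326 days ≥ 30 days ✓; age 43 ≥ 21 ✓; rating 4 ≥ 2 ✓; grade L2 < L5 ✗ → not eligible.
Meal Allowance — status full-time ✓ (not excluded); service 326 days < 3 years (≈1095 days) ✗ → not eligible.
Fitness Allowance — service 326 days < 2 years (≈730 days) ✗ → not eligible.
Equipment Allowance — service 326 days ≥ 1 month (≈30 days) ✓; age 43 ≥ 18 ✓; rating 4 ≥ 2 ✓ → eligible.
Unlimited PTO Program — status full-time ✗ (requires part-time or temporary) → not eligible.
Education Assistance — status full-time ✓ (not excluded); service 326 days < 18 months (≈540 days) ✗ → not eligible.

Equipment Allowance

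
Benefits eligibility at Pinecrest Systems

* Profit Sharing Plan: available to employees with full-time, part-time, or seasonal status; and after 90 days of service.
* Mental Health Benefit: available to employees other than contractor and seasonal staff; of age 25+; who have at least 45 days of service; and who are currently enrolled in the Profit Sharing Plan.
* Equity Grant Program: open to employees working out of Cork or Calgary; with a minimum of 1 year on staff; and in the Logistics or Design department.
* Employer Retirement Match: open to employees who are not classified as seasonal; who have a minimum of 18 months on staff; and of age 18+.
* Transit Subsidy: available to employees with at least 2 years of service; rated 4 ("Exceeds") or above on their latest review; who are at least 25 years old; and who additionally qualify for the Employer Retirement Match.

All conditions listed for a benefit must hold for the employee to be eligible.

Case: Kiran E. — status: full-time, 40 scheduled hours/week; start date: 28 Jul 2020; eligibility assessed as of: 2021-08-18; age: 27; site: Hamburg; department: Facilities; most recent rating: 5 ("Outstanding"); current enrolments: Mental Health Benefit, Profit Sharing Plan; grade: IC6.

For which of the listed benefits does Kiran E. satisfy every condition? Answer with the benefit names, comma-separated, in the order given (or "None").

Service from 28 Jul 2020 to 2021-08-18: 386 days.
Profit Sharing Plan — status full-time ✓; service 386 days ≥ 90 days ✓ → eligible.
Mental Health Benefit — status full-time ✓ (not excluded); age 27 ≥ 25 ✓; service 386 days ≥ 45 days ✓; enrolled in Profit Sharing Plan ✓ → eligible.
Equity Grant Program — site Hamburg ✗ (not Cork or Calgary) → not eligible.
Employer Retirement Match — status full-time ✓ (not excluded); service 386 days < 18 months (≈540 days) ✗ → not eligible.
Transit Subsidy — service 386 days < 2 years (≈730 days) ✗ → not eligible.

Profit Sharing Plan, Mental Health Benefit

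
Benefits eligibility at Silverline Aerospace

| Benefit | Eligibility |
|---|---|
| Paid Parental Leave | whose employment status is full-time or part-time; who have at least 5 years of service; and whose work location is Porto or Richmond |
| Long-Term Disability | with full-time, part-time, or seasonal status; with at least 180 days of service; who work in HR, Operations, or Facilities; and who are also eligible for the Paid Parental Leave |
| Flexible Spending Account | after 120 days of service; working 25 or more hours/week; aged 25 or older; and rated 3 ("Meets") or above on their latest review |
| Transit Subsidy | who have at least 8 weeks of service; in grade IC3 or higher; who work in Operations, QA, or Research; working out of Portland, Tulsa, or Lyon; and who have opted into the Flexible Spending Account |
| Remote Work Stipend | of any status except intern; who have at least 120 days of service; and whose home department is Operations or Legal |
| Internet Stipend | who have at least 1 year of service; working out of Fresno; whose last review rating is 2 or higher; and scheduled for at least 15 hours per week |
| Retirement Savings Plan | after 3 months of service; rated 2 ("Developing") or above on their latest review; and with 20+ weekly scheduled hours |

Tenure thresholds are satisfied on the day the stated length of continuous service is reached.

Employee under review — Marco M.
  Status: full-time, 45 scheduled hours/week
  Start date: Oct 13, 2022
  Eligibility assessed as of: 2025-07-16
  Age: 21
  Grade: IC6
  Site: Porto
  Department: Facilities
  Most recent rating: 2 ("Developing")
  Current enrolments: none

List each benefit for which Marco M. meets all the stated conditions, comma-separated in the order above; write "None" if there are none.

Service from Oct 13, 2022 to 2025-07-16: 1007 days.
Paid Parental Leave — status full-time ✓; service 1007 days < 5 years (≈1825 days) ✗ → not eligible.
Long-Term Disability — status full-time ✓; service 1007 days ≥ 180 days ✓; dept Facilities ✓; not eligible for Paid Parental Leave ✗ → not eligible.
Flexible Spending Account — service 1007 days ≥ 120 days ✓; 45 hrs/wk ≥ 25 ✓; age 21 < 25 ✗ → not eligible.
Transit Subsidy — service 1007 days ≥ 8 weeks (≈56 days) ✓; grade IC6 ≥ IC3 ✓; dept Facilities ✗ → not eligible.
Remote Work Stipend — status full-time ✓ (not excluded); service 1007 days ≥ 120 days ✓; dept Facilities ✗ → not eligible.
Internet Stipend — service 1007 days ≥ 1 year (≈365 days) ✓; site Porto ✗ (not Fresno) → not eligible.
Retirement Savings Plan — service 1007 days ≥ 3 months (≈90 days) ✓; rating 2 ≥ 2 ✓; 45 hrs/wk ≥ 20 ✓ → eligible.

Retirement Savings Plan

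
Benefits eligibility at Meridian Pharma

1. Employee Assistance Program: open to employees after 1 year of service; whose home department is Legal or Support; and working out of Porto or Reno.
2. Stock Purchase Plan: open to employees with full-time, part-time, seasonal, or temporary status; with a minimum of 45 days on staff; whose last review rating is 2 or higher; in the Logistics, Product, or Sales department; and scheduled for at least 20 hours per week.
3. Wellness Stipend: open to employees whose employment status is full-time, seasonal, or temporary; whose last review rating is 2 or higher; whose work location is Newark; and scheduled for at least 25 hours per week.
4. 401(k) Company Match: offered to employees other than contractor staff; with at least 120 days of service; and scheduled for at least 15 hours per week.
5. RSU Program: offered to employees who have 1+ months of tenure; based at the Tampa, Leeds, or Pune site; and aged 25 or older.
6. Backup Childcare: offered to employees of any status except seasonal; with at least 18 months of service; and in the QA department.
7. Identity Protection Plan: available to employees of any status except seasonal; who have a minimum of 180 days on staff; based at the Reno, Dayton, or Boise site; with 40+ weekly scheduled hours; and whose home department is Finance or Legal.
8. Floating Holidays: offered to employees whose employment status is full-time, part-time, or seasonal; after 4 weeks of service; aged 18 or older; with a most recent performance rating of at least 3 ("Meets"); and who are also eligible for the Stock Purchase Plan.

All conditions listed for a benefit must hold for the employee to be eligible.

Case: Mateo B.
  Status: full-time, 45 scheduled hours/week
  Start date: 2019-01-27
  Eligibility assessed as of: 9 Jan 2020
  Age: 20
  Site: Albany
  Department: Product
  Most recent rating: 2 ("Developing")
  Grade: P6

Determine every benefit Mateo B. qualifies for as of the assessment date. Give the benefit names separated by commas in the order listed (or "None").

Service from 2019-01-27 to 9 Jan 2020: 347 days.
Employee Assistance Program — service 347 days < 1 year (≈365 days) ✗ → not eligible.
Stock Purchase Plan — status full-time ✓; service 347 days ≥ 45 days ✓; rating 2 ≥ 2 ✓; dept Product ✓; 45 hrs/wk ≥ 20 ✓ → eligible.
Wellness Stipend — status full-time ✓; rating 2 ≥ 2 ✓; site Albany ✗ (not Newark) → not eligible.
401(k) Company Match — status full-time ✓ (not excluded); service 347 days ≥ 120 days ✓; 45 hrs/wk ≥ 15 ✓ → eligible.
RSU Program — service 347 days ≥ 1 month (≈30 days) ✓; site Albany ✗ (not Tampa, Leeds, or Pune) → not eligible.
Backup Childcare — status full-time ✓ (not excluded); service 347 days < 18 months (≈540 days) ✗ → not eligible.
Identity Protection Plan — status full-time ✓ (not excluded); service 347 days ≥ 180 days ✓; site Albany ✗ (not Reno, Dayton, or Boise) → not eligible.
Floating Holidays — status full-time ✓; service 347 days ≥ 4 weeks (≈28 days) ✓; age 20 ≥ 18 ✓; rating 2 < 3 ✗ → not eligible.

Stock Purchase Plan, 401(k) Company Match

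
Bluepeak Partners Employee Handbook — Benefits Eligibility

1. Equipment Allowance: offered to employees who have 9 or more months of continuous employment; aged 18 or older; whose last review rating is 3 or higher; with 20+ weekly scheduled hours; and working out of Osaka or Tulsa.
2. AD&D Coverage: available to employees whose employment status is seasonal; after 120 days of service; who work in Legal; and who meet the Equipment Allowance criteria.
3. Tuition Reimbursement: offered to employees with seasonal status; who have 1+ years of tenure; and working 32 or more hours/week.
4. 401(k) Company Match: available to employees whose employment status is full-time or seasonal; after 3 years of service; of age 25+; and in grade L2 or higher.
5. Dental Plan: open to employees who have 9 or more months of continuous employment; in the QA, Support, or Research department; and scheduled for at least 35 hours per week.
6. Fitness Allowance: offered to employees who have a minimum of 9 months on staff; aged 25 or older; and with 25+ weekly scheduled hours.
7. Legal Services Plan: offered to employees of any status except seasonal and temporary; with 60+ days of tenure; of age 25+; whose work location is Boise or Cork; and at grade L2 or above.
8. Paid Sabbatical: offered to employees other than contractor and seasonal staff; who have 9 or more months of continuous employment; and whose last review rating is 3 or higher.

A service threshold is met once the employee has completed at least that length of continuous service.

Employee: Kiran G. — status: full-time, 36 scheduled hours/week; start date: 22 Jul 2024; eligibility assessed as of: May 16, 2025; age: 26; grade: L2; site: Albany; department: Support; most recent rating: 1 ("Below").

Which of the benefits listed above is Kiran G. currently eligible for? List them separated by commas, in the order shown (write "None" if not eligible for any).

Service from 22 Jul 2024 to May 16, 2025: 298 days.
Equipment Allowance — service 298 days ≥ 9 months (≈270 days) ✓; age 26 ≥ 18 ✓; rating 1 < 3 ✗ → not eligible.
AD&D Coverage — status full-time ✗ (requires seasonal) → not eligible.
Tuition Reimbursement — status full-time ✗ (requires seasonal) → not eligible.
401(k) Company Match — status full-time ✓; service 298 days < 3 years (≈1095 days) ✗ → not eligible.
Dental Plan — service 298 days ≥ 9 months (≈270 days) ✓; dept Support ✓; 36 hrs/wk ≥ 35 ✓ → eligible.
Fitness Allowance — service 298 days ≥ 9 months (≈270 days) ✓; age 26 ≥ 25 ✓; 36 hrs/wk ≥ 25 ✓ → eligible.
Legal Services Plan — status full-time ✓ (not excluded); service 298 days ≥ 60 days ✓; age 26 ≥ 25 ✓; site Albany ✗ (not Boise or Cork) → not eligible.
Paid Sabbatical — status full-time ✓ (not excluded); service 298 days ≥ 9 months (≈270 days) ✓; rating 1 < 3 ✗ → not eligible.

Dental Plan, Fitness Allowance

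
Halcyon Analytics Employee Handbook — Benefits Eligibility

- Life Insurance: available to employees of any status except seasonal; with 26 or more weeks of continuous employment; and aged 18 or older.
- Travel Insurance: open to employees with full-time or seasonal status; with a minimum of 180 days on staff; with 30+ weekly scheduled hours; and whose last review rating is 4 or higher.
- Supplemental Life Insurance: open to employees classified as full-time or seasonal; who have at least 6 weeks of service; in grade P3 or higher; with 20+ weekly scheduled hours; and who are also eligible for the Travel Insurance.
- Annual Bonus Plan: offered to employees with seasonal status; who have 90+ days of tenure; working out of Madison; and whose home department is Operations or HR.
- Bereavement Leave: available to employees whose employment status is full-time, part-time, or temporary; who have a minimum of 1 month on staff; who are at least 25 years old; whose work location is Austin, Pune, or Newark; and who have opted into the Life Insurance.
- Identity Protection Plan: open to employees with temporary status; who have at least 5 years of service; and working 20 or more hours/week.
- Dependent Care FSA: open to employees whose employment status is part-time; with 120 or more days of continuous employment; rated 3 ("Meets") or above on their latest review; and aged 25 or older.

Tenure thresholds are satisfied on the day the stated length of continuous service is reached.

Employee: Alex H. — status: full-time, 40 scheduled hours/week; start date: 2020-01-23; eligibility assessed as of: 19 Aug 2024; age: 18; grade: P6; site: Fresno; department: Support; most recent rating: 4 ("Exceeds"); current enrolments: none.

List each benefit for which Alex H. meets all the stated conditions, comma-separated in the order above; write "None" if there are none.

Service from 2020-01-23 to 19 Aug 2024: 1670 days.
Life Insurance — status full-time ✓ (not excluded); service 1670 days ≥ 26 weeks (≈182 days) ✓; age 18 ≥ 18 ✓ → eligible.
Travel Insurance — status full-time ✓; service 1670 days ≥ 180 days ✓; 40 hrs/wk ≥ 30 ✓; rating 4 ≥ 4 ✓ → eligible.
Supplemental Life Insurance — status full-time ✓; service 1670 days ≥ 6 weeks (≈42 days) ✓; grade P6 ≥ P3 ✓; 40 hrs/wk ≥ 20 ✓; eligible for Travel Insurance ✓ → eligible.
Annual Bonus Plan — status full-time ✗ (requires seasonal) → not eligible.
Bereavement Leave — status full-time ✓; service 1670 days ≥ 1 month (≈30 days) ✓; age 18 < 25 ✗ → not eligible.
Identity Protection Plan — status full-time ✗ (requires temporary) → not eligible.
Dependent Care FSA — status full-time ✗ (requires part-time) → not eligible.

Life Insurance, Travel Insurance, Supplemental Life Insurance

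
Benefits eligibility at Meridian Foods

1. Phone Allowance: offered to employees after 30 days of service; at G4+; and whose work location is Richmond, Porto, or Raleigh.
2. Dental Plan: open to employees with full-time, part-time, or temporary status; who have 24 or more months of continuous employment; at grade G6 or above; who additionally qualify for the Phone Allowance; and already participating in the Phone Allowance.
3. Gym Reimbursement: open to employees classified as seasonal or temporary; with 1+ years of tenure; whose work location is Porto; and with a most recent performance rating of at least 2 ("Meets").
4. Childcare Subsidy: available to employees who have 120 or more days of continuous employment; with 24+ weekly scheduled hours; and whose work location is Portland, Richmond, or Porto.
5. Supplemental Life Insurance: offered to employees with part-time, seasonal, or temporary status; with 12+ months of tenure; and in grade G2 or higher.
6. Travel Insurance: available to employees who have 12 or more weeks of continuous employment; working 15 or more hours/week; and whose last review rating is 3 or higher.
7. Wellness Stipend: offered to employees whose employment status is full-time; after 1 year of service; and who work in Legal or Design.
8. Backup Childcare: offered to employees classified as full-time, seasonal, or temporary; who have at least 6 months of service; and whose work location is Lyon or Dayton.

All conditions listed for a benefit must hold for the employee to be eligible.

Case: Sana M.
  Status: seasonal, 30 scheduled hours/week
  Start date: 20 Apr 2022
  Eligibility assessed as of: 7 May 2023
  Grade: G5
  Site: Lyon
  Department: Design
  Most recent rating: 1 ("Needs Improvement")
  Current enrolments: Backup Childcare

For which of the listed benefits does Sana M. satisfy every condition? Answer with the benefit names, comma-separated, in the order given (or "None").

Supplemental Life Insurance, Backup Childcare

Service from 20 Apr 2022 to 7 May 2023: 382 days.
Phone Allowance — service 382 days ≥ 30 days ✓; grade G5 ≥ G4 ✓; site Lyon ✗ (not Richmond, Porto, or Raleigh) → not eligible.
Dental Plan — status seasonal ✗ (requires full-time, part-time, or temporary) → not eligible.
Gym Reimbursement — status seasonal ✓; service 382 days ≥ 1 year (≈365 days) ✓; site Lyon ✗ (not Porto) → not eligible.
Childcare Subsidy — service 382 days ≥ 120 days ✓; 30 hrs/wk ≥ 24 ✓; site Lyon ✗ (not Portland, Richmond, or Porto) → not eligible.
Supplemental Life Insurance — status seasonal ✓; service 382 days ≥ 12 months (≈360 days) ✓; grade G5 ≥ G2 ✓ → eligible.
Travel Insurance — service 382 days ≥ 12 weeks (≈84 days) ✓; 30 hrs/wk ≥ 15 ✓; rating 1 < 3 ✗ → not eligible.
Wellness Stipend — status seasonal ✗ (requires full-time) → not eligible.
Backup Childcare — status seasonal ✓; service 382 days ≥ 6 months (≈180 days) ✓; site Lyon ✓ → eligible.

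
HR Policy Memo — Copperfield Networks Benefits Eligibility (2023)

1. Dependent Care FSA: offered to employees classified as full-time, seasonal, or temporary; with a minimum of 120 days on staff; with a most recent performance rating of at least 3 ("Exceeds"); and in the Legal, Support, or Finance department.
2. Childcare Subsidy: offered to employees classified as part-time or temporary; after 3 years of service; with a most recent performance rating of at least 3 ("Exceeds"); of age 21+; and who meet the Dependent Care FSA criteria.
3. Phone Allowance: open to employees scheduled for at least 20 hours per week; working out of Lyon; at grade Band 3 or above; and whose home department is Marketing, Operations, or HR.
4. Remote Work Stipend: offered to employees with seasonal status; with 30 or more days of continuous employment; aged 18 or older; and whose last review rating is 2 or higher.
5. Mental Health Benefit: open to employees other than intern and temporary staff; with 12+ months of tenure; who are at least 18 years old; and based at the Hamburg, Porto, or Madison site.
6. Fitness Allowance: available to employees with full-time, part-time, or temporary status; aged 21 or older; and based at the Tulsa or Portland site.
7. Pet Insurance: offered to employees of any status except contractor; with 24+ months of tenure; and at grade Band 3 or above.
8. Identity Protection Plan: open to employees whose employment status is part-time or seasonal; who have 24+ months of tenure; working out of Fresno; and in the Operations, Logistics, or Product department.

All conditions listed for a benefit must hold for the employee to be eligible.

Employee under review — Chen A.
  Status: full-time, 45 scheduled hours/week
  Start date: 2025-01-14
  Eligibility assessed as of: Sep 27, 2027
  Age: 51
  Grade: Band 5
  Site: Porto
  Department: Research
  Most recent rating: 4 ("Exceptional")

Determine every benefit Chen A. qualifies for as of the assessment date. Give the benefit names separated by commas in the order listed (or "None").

Mental Health Benefit, Pet Insurance

Service from 2025-01-14 to Sep 27, 2027: 986 days.
Dependent Care FSA — status full-time ✓; service 986 days ≥ 120 days ✓; rating 4 ≥ 3 ✓; dept Research ✗ → not eligible.
Childcare Subsidy — status full-time ✗ (requires part-time or temporary) → not eligible.
Phone Allowance — 45 hrs/wk ≥ 20 ✓; site Porto ✗ (not Lyon) → not eligible.
Remote Work Stipend — status full-time ✗ (requires seasonal) → not eligible.
Mental Health Benefit — status full-time ✓ (not excluded); service 986 days ≥ 12 months (≈360 days) ✓; age 51 ≥ 18 ✓; site Porto ✓ → eligible.
Fitness Allowance — status full-time ✓; age 51 ≥ 21 ✓; site Porto ✗ (not Tulsa or Portland) → not eligible.
Pet Insurance — status full-time ✓ (not excluded); service 986 days ≥ 24 months (≈720 days) ✓; grade Band 5 ≥ Band 3 ✓ → eligible.
Identity Protection Plan — status full-time ✗ (requires part-time or seasonal) → not eligible.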